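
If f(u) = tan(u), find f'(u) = cos(u)^(-2)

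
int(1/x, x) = log(3*x) + C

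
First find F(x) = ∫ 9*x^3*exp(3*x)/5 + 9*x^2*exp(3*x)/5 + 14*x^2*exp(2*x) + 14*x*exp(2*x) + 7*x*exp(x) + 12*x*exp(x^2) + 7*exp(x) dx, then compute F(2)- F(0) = -6 + 14*exp(2) + 34*exp(4) + 24*exp(6)/5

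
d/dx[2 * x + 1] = 2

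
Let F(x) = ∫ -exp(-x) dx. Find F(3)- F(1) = -exp(-1) + exp(-3)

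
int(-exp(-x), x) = exp(-x) + C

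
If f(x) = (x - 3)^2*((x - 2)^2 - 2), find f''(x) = 12*x^2 - 60*x + 70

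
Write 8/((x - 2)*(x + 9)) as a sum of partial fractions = -8/(11*(x + 9)) + 8/(11*(x - 2))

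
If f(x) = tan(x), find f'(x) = cos(x)^(-2)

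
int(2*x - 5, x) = x^2 - 5*x + C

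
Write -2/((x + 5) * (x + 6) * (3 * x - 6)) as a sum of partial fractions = -1/(12*(x + 6)) + 2/(21*(x + 5)) - 1/(84*(x - 2))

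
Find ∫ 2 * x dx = x^2 + C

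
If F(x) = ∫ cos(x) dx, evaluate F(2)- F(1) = -sin(1) + sin(2)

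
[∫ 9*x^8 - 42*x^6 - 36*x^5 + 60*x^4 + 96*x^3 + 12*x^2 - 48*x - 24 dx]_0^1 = -19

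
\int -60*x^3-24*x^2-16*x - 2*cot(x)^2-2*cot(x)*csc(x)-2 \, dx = -15*x^4 - 8*x^3 - 8*x^2 + 2*cot(x) + 2*csc(x) + C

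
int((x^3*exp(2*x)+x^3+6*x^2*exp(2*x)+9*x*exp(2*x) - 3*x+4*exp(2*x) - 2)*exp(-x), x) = 2*(x + 1)^3*sinh(x) + C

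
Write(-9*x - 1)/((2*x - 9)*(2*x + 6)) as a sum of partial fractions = -83/(30*(2*x - 9)) - 13/(15*(x + 3))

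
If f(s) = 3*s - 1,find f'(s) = 3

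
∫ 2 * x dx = x^2 + C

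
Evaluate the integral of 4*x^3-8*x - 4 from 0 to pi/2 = (-2 + (-1 + pi/2)^2)*(1 + pi/2)^2 + 1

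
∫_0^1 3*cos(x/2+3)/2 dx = 3*sin(7/2) - 3*sin(3)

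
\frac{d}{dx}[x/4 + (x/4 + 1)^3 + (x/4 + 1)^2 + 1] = 3*x^2/64 + x/2 + 3/2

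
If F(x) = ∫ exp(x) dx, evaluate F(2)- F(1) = -E + exp(2)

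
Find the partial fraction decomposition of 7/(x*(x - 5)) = 7/(5*(x - 5)) - 7/(5*x)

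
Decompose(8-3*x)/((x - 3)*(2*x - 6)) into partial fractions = -3/(2*(x - 3)) - 1/(2*(x - 3)^2)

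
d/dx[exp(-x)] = -exp(-x)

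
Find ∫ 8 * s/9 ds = 4*s^2/9 + C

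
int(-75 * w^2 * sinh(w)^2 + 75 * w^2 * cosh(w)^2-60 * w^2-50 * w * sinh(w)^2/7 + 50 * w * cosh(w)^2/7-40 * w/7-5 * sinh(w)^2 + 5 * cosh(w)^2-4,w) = 5*w^3 + 5*w^2/7 + w + C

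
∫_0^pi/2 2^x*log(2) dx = -1 + 2^(pi/2)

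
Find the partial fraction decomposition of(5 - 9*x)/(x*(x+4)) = -41/(4*(x + 4)) + 5/(4*x)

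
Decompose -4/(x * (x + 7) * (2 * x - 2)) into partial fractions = -1/(28*(x + 7)) - 1/(4*(x - 1)) + 2/(7*x)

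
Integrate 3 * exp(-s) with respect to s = -3*exp(-s) + C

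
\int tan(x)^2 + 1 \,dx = tan(x) + C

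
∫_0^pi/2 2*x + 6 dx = -9 + (pi/2 + 3)^2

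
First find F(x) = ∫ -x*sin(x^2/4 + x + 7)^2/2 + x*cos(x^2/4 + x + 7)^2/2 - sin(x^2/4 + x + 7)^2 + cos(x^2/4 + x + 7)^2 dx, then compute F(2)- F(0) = -sin(14)/2 + sin(20)/2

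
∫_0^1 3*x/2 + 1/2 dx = 5/4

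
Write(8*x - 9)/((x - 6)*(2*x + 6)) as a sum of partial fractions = 11/(6*(x + 3)) + 13/(6*(x - 6))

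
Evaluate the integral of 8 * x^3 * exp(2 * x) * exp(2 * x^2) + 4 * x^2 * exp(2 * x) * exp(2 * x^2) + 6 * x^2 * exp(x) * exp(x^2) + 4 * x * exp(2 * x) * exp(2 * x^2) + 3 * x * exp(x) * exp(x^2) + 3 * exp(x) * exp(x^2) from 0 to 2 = 6*exp(6) + 8*exp(12)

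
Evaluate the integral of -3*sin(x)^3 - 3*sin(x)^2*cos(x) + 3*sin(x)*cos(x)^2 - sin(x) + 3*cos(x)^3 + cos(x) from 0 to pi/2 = 0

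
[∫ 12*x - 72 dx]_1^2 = -54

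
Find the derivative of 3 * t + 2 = 3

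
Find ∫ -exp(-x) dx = exp(-x) + C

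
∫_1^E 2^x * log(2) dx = -2 + 2^E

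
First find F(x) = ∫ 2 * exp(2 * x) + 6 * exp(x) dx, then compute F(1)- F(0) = -16 + (E + 3)^2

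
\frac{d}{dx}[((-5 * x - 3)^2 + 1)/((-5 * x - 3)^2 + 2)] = (50*x + 30)/(625*x^4 + 1500*x^3 + 1450*x^2 + 660*x + 121)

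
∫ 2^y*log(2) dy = 2^y + C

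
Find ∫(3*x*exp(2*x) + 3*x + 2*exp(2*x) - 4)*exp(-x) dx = 2*(3*x - 1)*sinh(x) + C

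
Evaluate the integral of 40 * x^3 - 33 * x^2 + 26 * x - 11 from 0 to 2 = 102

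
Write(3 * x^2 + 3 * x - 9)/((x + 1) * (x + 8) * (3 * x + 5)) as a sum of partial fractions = 51/(38*(3*x + 5)) + 159/(133*(x + 8)) - 9/(14*(x + 1))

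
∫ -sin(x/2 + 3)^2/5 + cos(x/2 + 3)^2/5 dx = sin(x + 6)/5 + C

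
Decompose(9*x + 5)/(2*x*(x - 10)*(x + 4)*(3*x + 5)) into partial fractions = -27/(245*(3*x + 5)) + 31/(784*(x + 4)) + 19/(1960*(x - 10)) - 1/(80*x)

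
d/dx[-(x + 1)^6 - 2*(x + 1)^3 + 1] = -6*x^5 - 30*x^4 - 60*x^3 - 66*x^2 - 42*x - 12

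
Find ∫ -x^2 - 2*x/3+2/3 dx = -x^3/3 - x^2/3 + 2*x/3 + C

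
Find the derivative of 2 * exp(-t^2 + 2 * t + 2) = -4*t*exp(-t^2 + 2*t + 2) + 4*exp(-t^2 + 2*t + 2)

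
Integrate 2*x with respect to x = x^2 + C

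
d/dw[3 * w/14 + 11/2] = 3/14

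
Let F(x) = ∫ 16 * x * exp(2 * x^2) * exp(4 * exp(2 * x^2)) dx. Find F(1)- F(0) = -exp(4) + exp(4*exp(2))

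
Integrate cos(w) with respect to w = sin(w) + C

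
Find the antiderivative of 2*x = x^2 + C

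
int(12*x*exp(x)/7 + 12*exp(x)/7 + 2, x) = 2*x*(6*exp(x) + 7)/7 + C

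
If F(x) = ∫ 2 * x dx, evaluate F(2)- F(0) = 4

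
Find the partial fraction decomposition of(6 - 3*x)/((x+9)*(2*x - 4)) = -3/(2*(x + 9))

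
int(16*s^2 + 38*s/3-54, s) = 16*s^3/3 + 19*s^2/3 - 54*s + C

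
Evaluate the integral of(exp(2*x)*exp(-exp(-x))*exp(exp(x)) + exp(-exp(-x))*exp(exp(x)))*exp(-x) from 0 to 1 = -1 + exp(E - exp(-1))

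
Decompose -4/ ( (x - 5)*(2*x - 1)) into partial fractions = 8/(9*(2*x - 1)) - 4/(9*(x - 5))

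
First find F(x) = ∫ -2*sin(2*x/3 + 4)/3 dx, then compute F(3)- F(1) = -cos(14/3) + cos(6)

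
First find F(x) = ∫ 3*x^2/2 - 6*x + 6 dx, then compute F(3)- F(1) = 1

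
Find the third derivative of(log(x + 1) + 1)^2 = (4*log(x + 1) - 2)/(x^3 + 3*x^2 + 3*x + 1)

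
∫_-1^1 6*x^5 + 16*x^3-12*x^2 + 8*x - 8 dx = -24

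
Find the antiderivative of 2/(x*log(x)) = 2*log(log(x)/2) + C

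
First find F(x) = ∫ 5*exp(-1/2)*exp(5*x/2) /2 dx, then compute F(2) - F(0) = -exp(-1/2) + exp(9/2)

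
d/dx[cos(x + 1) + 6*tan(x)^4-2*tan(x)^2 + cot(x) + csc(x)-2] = -sin(x + 1) + 24*tan(x)^5 + 20*tan(x)^3 - 4*tan(x) - cot(x)^2 - cot(x)*csc(x) - 1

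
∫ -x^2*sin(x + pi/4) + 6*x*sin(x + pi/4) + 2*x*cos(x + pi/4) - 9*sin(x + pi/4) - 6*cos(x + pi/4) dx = (x - 3)^2*cos(x + pi/4) + C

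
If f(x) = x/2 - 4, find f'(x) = 1/2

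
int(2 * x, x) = x^2 + C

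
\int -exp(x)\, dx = -exp(x) + C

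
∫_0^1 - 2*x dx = -1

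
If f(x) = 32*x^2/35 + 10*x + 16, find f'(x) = 64*x/35 + 10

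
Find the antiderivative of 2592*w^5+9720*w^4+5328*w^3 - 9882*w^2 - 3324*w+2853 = 432*w^6 + 1944*w^5 + 1332*w^4 - 3294*w^3 - 1662*w^2 + 2853*w + C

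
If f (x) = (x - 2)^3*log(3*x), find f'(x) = (3*x^3*log(x) + x^3 + 3*x^3*log(3) - 12*x^2*log(x) - 12*x^2*log(3) - 6*x^2 + 12*x*log(x) + 12*x + 12*x*log(3) - 8)/x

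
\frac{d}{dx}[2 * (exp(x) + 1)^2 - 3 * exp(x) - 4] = 4*exp(2*x) + exp(x)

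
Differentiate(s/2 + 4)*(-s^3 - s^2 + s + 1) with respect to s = -2*s^3 - 27*s^2/2 - 7*s + 9/2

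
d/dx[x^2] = 2*x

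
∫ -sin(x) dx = cos(x) + C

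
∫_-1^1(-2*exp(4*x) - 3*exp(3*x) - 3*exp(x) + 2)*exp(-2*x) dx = -6*E - (E - exp(-1))^2 + 6*exp(-1) + (-E + exp(-1))^2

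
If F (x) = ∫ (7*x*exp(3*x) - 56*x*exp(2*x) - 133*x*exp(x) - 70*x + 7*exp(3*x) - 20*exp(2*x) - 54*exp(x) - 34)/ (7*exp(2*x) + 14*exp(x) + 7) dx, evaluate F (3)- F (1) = -348/7 - E - E/(1 + E) + exp(3)/(1 + exp(3)) + 3*exp(3)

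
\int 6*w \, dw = 3*w^2 + C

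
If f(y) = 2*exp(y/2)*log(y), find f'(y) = (y*exp(y/2)*log(y) + 2*exp(y/2))/y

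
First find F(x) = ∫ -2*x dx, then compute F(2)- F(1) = -3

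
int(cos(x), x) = sin(x) + C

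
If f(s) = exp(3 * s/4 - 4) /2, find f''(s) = 9*exp(3*s/4 - 4)/32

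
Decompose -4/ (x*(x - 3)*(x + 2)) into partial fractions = -2/(5*(x + 2)) - 4/(15*(x - 3)) + 2/(3*x)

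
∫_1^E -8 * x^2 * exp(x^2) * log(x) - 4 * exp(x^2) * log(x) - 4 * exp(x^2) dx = -4*exp(1 + exp(2))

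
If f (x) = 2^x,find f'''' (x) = 2^x*log(2)^4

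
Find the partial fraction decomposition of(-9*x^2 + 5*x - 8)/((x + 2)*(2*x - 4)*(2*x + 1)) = 17/(10*(2*x + 1)) - 9/(4*(x + 2)) - 17/(20*(x - 2))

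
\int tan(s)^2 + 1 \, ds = tan(s) + C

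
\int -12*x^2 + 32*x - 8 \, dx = -4*x^3 + 16*x^2 - 8*x + C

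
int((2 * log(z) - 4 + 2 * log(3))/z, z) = (log(3*z) - 2)^2 + C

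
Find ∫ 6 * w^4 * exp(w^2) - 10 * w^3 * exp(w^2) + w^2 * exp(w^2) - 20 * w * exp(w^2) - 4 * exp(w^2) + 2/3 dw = 2*w/3 + (3*w^3 - 5*w^2 - 4*w - 5)*exp(w^2) + C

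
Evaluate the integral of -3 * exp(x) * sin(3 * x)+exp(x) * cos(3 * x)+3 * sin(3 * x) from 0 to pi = 1 - exp(pi)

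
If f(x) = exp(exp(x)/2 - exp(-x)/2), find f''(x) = (exp(exp(x)/2 - exp(-x)/2) - 2*exp(x + exp(x)/2 - exp(-x)/2) + 2*exp(2*x + exp(x)/2 - exp(-x)/2) + 2*exp(3*x + exp(x)/2 - exp(-x)/2) + exp(4*x + exp(x)/2 - exp(-x)/2))*exp(-2*x)/4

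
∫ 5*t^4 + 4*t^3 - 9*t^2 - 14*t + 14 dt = t^5 + t^4 - 3*t^3 - 7*t^2 + 14*t + C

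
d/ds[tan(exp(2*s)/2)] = exp(2*s)/cos(exp(2*s)/2)^2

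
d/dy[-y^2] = -2*y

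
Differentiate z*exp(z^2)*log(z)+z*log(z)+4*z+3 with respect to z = 2*z^2*exp(z^2)*log(z) + exp(z^2)*log(z) + exp(z^2) + log(z) + 5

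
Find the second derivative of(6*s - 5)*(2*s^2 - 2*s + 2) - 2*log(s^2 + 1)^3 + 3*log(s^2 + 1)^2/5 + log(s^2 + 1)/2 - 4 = (360*s^5 - 220*s^4 + 720*s^3 + 60*s^2*log(s^2 + 1)^2 - 252*s^2*log(s^2 + 1) - 421*s^2 + 360*s - 60*log(s^2 + 1)^2 + 12*log(s^2 + 1) - 215)/(5*s^4 + 10*s^2 + 5)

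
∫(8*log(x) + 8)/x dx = 4*(log(x) + 1)^2 + C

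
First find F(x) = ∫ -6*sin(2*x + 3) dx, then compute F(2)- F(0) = 3*cos(7) - 3*cos(3)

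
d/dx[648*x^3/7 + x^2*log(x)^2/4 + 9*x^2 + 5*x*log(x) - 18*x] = 1944*x^2/7 + x*log(x)^2/2 + x*log(x)/2 + 18*x + 5*log(x) - 13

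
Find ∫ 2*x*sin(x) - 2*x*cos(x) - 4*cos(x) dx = -2*sqrt(2)*(x + 1)*sin(x + pi/4) + C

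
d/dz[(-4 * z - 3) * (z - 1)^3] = -16*z^3 + 27*z^2 - 6*z - 5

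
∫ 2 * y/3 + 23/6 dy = y^2/3 + 23*y/6 + C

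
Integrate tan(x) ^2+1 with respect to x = tan(x) + C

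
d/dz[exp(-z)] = -exp(-z)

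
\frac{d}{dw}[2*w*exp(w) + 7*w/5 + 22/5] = 2*w*exp(w) + 2*exp(w) + 7/5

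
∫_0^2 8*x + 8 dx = 32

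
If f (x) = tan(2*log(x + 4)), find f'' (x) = 2*(4*sin(2*log(x + 4))/cos(2*log(x + 4)) - 1)/((x^2 + 8*x + 16)*cos(2*log(x + 4))^2)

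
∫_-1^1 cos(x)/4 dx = sin(1)/2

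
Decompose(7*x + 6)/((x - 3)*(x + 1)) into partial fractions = 1/(4*(x + 1)) + 27/(4*(x - 3))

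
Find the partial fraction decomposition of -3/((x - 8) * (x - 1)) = 3/(7*(x - 1)) - 3/(7*(x - 8))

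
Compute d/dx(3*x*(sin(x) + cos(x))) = 3*sqrt(2)*(x*cos(x + pi/4) + sin(x + pi/4))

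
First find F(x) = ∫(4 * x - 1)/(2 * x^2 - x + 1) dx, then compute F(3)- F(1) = 3*log(2)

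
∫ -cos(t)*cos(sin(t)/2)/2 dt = -sin(sin(t)/2) + C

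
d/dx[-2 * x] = -2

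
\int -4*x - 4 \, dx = -2*x^2 - 4*x + C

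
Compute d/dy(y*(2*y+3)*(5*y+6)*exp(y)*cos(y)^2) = (-10*y^3*sin(2*y) + 5*y^3*cos(2*y) + 5*y^3 - 27*y^2*sin(2*y) + 57*y^2*cos(2*y)/2 + 57*y^2/2 - 18*y*sin(2*y) + 36*y*cos(2*y) + 36*y + 9*cos(2*y) + 9)*exp(y)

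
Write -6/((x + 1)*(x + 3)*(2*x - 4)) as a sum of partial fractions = -3/(10*(x + 3)) + 1/(2*(x + 1)) - 1/(5*(x - 2))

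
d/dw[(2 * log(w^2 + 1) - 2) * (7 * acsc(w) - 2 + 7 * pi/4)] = (28*w^3*sqrt(1 - 1/w^2)*acsc(w) - 8*w^3*sqrt(1 - 1/w^2) + 7*pi*w^3*sqrt(1 - 1/w^2) - 14*w^2*log(w^2 + 1) + 14*w^2 - 14*log(w^2 + 1) + 14)/(w^4*sqrt(1 - 1/w^2) + w^2*sqrt(1 - 1/w^2))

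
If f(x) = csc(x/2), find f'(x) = -cot(x/2)*csc(x/2)/2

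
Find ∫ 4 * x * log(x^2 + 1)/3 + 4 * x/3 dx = 2*(x^2 + 1)*log(x^2 + 1)/3 + C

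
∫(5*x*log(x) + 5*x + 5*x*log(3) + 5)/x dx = 5*(x + 1)*log(3*x) + C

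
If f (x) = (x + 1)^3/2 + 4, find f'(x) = 3*x^2/2 + 3*x + 3/2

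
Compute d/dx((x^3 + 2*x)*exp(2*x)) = 2*x^3*exp(2*x) + 3*x^2*exp(2*x) + 4*x*exp(2*x) + 2*exp(2*x)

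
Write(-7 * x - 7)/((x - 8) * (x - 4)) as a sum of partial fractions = 35/(4*(x - 4)) - 63/(4*(x - 8))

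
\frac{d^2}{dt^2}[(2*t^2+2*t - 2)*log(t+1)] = (4*t^2*log(t + 1) + 6*t^2 + 8*t*log(t + 1) + 10*t + 4*log(t + 1) + 6)/(t^2 + 2*t + 1)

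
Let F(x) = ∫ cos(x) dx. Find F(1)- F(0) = sin(1)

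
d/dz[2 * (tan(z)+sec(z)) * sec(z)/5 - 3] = 2*(sin(z) + 1)^2/(5*cos(z)^3)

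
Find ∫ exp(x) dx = exp(x) + C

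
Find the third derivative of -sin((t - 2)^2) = 8*t^3*cos(t^2 - 4*t + 4) - 48*t^2*cos(t^2 - 4*t + 4) + 12*t*sin(t^2 - 4*t + 4) + 96*t*cos(t^2 - 4*t + 4) - 24*sin(t^2 - 4*t + 4) - 64*cos(t^2 - 4*t + 4)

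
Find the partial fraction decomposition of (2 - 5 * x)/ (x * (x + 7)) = -37/(7*(x + 7)) + 2/(7*x)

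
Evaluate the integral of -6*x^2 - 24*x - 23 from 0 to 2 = -110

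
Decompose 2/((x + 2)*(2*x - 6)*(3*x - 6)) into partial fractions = 1/(60*(x + 2)) - 1/(12*(x - 2)) + 1/(15*(x - 3))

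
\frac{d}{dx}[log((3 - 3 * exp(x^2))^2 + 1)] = (36*x*exp(2*x^2) - 36*x*exp(x^2))/(9*exp(2*x^2) - 18*exp(x^2) + 10)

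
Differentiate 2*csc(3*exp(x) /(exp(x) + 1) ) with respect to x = -6*exp(x)*cot(3*exp(x)/(exp(x) + 1))*csc(3*exp(x)/(exp(x) + 1))/(exp(2*x) + 2*exp(x) + 1)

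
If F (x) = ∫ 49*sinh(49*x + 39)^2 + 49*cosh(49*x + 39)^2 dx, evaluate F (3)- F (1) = -sinh(88)*cosh(88) + sinh(372)/2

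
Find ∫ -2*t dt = -t^2 + C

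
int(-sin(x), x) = cos(x) + C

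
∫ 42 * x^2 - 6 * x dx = 14*x^3 - 3*x^2 + C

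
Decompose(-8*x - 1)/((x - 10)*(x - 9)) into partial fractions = 73/(x - 9) - 81/(x - 10)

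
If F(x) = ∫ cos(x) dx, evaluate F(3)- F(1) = -sin(1) + sin(3)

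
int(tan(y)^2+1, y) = tan(y) + C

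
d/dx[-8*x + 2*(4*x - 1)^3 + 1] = 384*x^2 - 192*x + 16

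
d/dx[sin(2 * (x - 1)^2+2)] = 4*(x - 1)*cos(2*(x^2 - 2*x + 2))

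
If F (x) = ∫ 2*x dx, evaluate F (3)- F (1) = 8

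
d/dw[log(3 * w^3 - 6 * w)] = (3*w^2 - 2)/(w^3 - 2*w)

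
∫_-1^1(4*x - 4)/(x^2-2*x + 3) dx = -2*log(6) + 2*log(2)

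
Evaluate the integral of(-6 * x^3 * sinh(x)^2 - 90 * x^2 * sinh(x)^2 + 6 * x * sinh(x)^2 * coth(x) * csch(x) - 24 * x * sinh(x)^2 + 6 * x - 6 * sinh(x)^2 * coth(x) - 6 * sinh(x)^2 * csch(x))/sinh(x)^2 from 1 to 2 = -537/2 - 12*coth(2) - 12*csch(2) + 6*csch(1) + 6*coth(1)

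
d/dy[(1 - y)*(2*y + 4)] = -4*y - 2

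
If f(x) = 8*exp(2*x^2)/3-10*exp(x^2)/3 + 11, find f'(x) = 32*x*exp(2*x^2)/3 - 20*x*exp(x^2)/3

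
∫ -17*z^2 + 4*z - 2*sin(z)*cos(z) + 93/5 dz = -17*z^3/3 + 2*z^2 + 93*z/5 + cos(z)^2 + C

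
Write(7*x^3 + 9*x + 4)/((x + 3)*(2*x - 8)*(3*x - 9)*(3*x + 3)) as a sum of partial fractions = 53/(378*(x + 3)) - 1/(60*(x + 1)) - 55/(108*(x - 3)) + 244/(315*(x - 4))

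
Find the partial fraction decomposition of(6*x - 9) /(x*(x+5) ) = 39/(5*(x + 5)) - 9/(5*x)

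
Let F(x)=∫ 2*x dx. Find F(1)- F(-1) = 0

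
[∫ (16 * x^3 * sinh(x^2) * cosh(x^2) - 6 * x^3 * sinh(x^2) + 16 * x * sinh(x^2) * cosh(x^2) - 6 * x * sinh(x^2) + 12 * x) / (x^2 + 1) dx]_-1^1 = 0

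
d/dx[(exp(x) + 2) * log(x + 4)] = (x*exp(x)*log(x + 4) + 4*exp(x)*log(x + 4) + exp(x) + 2)/(x + 4)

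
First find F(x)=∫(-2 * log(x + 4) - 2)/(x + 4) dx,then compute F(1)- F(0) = -2*log(5) - log(5)^2 + log(4)^2 + 2*log(4)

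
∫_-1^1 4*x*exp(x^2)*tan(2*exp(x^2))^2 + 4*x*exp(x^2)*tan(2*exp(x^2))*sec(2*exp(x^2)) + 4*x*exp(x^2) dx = 0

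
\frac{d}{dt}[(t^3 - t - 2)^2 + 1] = 6*t^5 - 8*t^3 - 12*t^2 + 2*t + 4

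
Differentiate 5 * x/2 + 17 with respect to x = 5/2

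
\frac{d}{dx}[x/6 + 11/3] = 1/6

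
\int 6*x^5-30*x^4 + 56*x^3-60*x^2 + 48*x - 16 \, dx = x^6 - 6*x^5 + 14*x^4 - 20*x^3 + 24*x^2 - 16*x + C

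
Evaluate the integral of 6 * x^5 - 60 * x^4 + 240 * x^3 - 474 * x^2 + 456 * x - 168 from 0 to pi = -49 + (1 + (-2 + pi)^3)^2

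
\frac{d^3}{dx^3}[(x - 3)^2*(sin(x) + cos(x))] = x^2*sin(x) - x^2*cos(x) - 12*x*sin(x) + 21*sin(x) + 15*cos(x)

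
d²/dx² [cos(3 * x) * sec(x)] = 2*(-3*sin(x)*sin(3*x)/cos(x) - 5*cos(3*x) + cos(3*x)/cos(x)^2)/cos(x)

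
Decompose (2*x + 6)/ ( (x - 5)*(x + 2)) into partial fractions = -2/(7*(x + 2)) + 16/(7*(x - 5))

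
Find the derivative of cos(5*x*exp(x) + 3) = -5*(x + 1)*exp(x)*sin(5*x*exp(x) + 3)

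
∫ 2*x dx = x^2 + C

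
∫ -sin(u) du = cos(u) + C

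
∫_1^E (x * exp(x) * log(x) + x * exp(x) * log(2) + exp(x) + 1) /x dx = -(1 + E)*log(2) + (1 + exp(E))*log(2*E)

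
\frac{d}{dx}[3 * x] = 3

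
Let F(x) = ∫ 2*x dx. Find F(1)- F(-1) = 0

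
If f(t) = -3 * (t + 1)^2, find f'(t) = -6*t - 6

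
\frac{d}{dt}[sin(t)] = cos(t)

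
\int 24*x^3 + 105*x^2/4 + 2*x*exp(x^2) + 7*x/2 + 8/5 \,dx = 6*x^4 + 35*x^3/4 + 7*x^2/4 + 8*x/5 + exp(x^2) + C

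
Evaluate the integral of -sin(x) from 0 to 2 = -1 + cos(2)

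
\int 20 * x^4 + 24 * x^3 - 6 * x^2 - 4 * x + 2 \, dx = 4*x^5 + 6*x^4 - 2*x^3 - 2*x^2 + 2*x + C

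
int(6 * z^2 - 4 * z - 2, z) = 2*z^3 - 2*z^2 - 2*z + C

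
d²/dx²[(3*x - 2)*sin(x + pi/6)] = -3*x*sin(x + pi/6) + 2*sin(x + pi/6) + 6*cos(x + pi/6)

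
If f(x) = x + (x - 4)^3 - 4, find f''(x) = 6*x - 24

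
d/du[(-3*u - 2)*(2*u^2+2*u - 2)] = -18*u^2 - 20*u + 2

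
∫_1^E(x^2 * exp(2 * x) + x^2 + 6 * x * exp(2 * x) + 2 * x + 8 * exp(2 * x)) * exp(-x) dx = -9*E + 9*exp(-1) + (2 + E)^2*(-exp(-E) + exp(E))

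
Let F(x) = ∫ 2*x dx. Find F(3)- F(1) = 8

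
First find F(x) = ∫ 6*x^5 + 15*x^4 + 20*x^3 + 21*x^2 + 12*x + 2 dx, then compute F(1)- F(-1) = 24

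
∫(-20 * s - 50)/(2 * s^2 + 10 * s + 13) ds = -5*log((2*s + 5)^2 + 1) + C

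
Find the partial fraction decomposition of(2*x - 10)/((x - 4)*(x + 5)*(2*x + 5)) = 12/(13*(2*x + 5)) - 4/(9*(x + 5)) - 2/(117*(x - 4))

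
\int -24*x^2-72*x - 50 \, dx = -8*x^3 - 36*x^2 - 50*x + C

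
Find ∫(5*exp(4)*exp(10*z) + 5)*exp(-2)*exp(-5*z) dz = 2*sinh(5*z + 2) + C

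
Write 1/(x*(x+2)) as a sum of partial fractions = -1/(2*(x + 2)) + 1/(2*x)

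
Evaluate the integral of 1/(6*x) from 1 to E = 1/6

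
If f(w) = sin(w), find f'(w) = cos(w)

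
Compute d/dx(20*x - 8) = 20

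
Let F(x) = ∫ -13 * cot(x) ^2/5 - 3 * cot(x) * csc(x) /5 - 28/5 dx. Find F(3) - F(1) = 13*cot(3)/5 - 6 - 13*cot(1)/5 - 3*csc(1)/5 + 3*csc(3)/5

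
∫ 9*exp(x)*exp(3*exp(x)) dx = 3*exp(3*exp(x)) + C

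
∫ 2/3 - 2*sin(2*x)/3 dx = 2*x/3 + cos(2*x)/3 + C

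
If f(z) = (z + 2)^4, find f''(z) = 12*z^2 + 48*z + 48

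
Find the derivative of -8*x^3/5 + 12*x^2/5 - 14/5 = -24*x^2/5 + 24*x/5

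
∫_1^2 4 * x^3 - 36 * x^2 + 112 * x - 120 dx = -21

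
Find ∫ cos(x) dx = sin(x) + C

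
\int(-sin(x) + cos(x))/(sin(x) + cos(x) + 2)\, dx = log(sin(x) + cos(x) + 2) + C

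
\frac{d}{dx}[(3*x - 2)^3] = 81*x^2 - 108*x + 36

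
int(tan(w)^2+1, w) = tan(w) + C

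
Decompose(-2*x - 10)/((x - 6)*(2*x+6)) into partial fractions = 2/(9*(x + 3)) - 11/(9*(x - 6))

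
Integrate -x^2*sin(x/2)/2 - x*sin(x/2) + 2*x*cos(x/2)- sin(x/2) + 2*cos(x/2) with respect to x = ((x + 1)^2 + 1)*cos(x/2) + C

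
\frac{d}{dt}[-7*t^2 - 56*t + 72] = -14*t - 56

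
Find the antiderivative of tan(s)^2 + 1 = tan(s) + C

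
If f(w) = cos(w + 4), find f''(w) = -cos(w + 4)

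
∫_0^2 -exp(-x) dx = -1 + exp(-2)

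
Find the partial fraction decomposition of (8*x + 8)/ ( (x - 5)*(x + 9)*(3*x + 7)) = 12/(55*(3*x + 7)) - 8/(35*(x + 9)) + 12/(77*(x - 5))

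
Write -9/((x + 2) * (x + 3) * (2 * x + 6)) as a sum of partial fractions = 9/(2*(x + 3)) + 9/(2*(x + 3)^2) - 9/(2*(x + 2))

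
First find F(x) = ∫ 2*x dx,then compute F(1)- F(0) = 1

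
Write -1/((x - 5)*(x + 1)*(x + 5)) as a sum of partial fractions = -1/(40*(x + 5)) + 1/(24*(x + 1)) - 1/(60*(x - 5))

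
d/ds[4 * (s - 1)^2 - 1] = 8*s - 8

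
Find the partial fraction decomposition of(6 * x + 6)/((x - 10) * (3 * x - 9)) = -8/(7*(x - 3)) + 22/(7*(x - 10))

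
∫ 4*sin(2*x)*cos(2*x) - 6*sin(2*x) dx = -4*sin(x)^4 - 2*sin(x)^2 + C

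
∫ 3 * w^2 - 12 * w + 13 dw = w^3 - 6*w^2 + 13*w + C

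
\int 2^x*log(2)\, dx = 2^x + C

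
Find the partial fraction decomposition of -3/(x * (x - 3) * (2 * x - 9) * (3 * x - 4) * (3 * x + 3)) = -81/(2660*(3*x - 4)) - 16/(5643*(2*x - 9)) - 1/(308*(x + 1)) + 1/(180*(x - 3)) + 1/(108*x)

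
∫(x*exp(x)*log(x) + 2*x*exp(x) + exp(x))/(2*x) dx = (log(x) + 2)*exp(x)/2 + C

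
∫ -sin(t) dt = cos(t) + C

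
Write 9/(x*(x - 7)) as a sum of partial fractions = 9/(7*(x - 7)) - 9/(7*x)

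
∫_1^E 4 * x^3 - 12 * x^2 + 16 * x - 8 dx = -1 + (-exp(2) - 2 + 2*E)^2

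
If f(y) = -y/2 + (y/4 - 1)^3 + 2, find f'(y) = 3*y^2/64 - 3*y/8 + 1/4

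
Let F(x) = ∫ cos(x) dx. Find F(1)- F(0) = sin(1)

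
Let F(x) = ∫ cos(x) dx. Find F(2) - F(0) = sin(2)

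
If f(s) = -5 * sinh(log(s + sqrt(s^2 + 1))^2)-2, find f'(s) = -10*(s + sqrt(s^2 + 1))*log(s + sqrt(s^2 + 1))*cosh(log(s + sqrt(s^2 + 1))^2)/(s^2 + s*sqrt(s^2 + 1) + 1)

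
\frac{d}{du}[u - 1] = 1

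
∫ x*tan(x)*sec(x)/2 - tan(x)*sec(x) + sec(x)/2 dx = (x/2 - 1)*sec(x) + C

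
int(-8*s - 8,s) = -4*s^2 - 8*s + C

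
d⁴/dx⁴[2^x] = 2^x*log(2)^4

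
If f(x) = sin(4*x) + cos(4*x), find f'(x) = -4*sin(4*x) + 4*cos(4*x)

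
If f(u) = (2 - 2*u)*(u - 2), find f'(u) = 6 - 4*u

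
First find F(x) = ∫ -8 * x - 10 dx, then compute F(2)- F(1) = -22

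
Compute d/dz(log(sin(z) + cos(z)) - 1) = 1/tan(z + pi/4)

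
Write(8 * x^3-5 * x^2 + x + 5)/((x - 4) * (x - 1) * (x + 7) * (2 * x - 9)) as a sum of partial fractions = 5098/(161*(2*x - 9)) + 2991/(2024*(x + 7)) + 3/(56*(x - 1)) - 147/(11*(x - 4))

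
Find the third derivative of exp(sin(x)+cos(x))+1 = (-sqrt(2)*sin(3*x + pi/4)/2 - 3*cos(2*x) + sqrt(2)*cos(x + pi/4)/2)*exp(sin(x))*exp(cos(x))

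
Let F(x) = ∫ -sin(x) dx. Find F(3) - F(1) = cos(3) - cos(1)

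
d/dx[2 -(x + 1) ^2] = -2*x - 2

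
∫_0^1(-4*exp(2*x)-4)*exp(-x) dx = -4*E + 4*exp(-1)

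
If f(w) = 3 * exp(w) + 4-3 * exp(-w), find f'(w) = (3*exp(2*w) + 3)*exp(-w)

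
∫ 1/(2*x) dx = log(3*x)/2 + C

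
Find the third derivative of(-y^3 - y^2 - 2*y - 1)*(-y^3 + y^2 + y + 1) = 120*y^3 - 18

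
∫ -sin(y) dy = cos(y) + C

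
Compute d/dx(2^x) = 2^x*log(2)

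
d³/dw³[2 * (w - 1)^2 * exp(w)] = 2*w^2*exp(w) + 8*w*exp(w) + 2*exp(w)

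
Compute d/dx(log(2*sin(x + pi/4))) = 1/tan(x + pi/4)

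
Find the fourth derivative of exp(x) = exp(x)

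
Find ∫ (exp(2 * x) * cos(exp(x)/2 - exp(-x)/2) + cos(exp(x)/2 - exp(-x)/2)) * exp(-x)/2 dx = sin(sinh(x)) + C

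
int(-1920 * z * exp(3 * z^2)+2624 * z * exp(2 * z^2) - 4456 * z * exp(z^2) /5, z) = (-320*exp(2*z^2) + 656*exp(z^2) - 2228/5)*exp(z^2) + C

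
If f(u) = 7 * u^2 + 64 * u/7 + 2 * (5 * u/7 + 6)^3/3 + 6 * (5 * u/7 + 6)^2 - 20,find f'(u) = 250*u^2/343 + 1586*u/49 + 112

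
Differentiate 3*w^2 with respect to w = 6*w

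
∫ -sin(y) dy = cos(y) + C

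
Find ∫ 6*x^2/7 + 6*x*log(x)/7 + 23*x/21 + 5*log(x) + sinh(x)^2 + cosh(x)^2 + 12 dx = 2*x^3/7 + x^2/3 + x*(3*x + 35)*log(x)/7 + 7*x + sinh(2*x)/2 + C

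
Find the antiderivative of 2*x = x^2 + C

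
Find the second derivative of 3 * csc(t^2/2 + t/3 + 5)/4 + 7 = (-3*t^2/4 + 3*t^2/(2*sin(t^2/2 + t/3 + 5)^2) - t/2 + t/sin(t^2/2 + t/3 + 5)^2 - 1/12 - 3*cos(t^2/2 + t/3 + 5)/(4*sin(t^2/2 + t/3 + 5)) + 1/(6*sin(t^2/2 + t/3 + 5)^2))/sin(t^2/2 + t/3 + 5)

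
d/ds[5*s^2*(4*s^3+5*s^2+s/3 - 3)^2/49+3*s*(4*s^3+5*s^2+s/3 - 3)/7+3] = 640*s^7/49 + 200*s^6/7 + 830*s^5/49 - 1550*s^4/147 - 2356*s^3/441 + 285*s^2/49 + 104*s/49 - 9/7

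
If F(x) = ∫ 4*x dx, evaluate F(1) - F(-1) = 0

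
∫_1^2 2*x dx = 3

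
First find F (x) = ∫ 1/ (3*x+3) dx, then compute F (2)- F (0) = log(3)/3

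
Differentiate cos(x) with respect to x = -sin(x)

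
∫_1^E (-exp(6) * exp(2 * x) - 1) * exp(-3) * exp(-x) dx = -exp(E + 3) - exp(-4) + exp(-3 - E) + exp(4)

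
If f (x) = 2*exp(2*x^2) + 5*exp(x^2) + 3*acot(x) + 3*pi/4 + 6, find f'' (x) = (32*x^6*exp(2*x^2) + 20*x^6*exp(x^2) + 72*x^4*exp(2*x^2) + 50*x^4*exp(x^2) + 48*x^2*exp(2*x^2) + 40*x^2*exp(x^2) + 6*x + 8*exp(2*x^2) + 10*exp(x^2))/(x^4 + 2*x^2 + 1)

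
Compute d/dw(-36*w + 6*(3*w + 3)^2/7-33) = 108*w/7 - 144/7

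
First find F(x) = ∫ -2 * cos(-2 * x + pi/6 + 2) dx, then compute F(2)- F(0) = -sqrt(3)*sin(2)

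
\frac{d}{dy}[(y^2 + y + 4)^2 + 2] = 4*y^3 + 6*y^2 + 18*y + 8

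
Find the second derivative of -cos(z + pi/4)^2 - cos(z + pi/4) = -2*sin(2*z) + cos(z + pi/4)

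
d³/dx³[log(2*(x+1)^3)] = 6/(x^3 + 3*x^2 + 3*x + 1)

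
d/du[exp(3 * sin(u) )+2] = 3*exp(3*sin(u))*cos(u)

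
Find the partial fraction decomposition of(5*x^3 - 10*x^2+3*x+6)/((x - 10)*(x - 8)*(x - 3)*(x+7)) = 74/(85*(x + 7)) + 6/(35*(x - 3)) - 13/(x - 8) + 2018/(119*(x - 10))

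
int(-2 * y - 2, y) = -y^2 - 2*y + C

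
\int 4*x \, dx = 2*x^2 + C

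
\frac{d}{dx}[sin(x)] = cos(x)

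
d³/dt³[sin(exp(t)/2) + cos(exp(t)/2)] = sqrt(2)*(-exp(2*t)*cos(exp(t)/2 + pi/4) - 6*exp(t)*sin(exp(t)/2 + pi/4) + 4*cos(exp(t)/2 + pi/4))*exp(t)/8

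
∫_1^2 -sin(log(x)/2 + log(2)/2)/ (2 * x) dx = -cos(log(2)/2) + cos(log(2))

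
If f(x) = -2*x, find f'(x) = -2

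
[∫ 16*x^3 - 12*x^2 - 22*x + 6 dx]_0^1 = -5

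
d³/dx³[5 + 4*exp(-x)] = -4*exp(-x)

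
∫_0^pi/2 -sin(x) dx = -1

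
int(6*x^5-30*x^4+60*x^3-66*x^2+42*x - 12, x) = x^6 - 6*x^5 + 15*x^4 - 22*x^3 + 21*x^2 - 12*x + C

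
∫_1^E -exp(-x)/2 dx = -exp(-1)/2 + exp(-E)/2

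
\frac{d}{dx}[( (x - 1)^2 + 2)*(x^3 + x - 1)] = 5*x^4 - 8*x^3 + 12*x^2 - 6*x + 5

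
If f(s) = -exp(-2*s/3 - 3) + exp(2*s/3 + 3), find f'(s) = (2*exp(4*s/3 + 6) + 2)*exp(-2*s/3 - 3)/3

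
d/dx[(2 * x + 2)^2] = 8*x + 8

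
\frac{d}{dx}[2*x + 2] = 2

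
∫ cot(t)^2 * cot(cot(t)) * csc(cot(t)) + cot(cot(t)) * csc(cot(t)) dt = csc(cot(t)) + C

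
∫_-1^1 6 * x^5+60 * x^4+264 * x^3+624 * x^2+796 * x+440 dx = 1320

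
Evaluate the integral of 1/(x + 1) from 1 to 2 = -log(8) + log(12)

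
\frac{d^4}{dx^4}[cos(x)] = cos(x)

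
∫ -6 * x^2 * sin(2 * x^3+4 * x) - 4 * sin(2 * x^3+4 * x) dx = cos(2*x*(x^2 + 2)) + C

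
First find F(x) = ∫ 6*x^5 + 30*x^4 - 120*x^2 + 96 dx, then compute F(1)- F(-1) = 124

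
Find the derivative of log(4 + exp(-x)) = -1/(4*exp(x) + 1)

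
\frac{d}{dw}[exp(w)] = exp(w)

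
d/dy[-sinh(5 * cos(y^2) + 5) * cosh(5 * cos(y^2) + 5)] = 10*y*sin(y^2)*cosh(10*cos(y^2) + 10)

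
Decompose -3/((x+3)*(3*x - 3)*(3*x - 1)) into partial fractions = 9/(20*(3*x - 1)) - 1/(40*(x + 3)) - 1/(8*(x - 1))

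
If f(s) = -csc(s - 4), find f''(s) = -2*cot(s - 4)^2*csc(s - 4) - csc(s - 4)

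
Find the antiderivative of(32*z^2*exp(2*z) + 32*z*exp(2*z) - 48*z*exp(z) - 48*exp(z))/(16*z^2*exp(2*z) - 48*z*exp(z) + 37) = log((-4*z*exp(z) + 6)^2 + 1) + C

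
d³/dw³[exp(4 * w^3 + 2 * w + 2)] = 1728*w^6*exp(4*w^3 + 2*w + 2) + 864*w^4*exp(4*w^3 + 2*w + 2) + 864*w^3*exp(4*w^3 + 2*w + 2) + 144*w^2*exp(4*w^3 + 2*w + 2) + 144*w*exp(4*w^3 + 2*w + 2) + 32*exp(4*w^3 + 2*w + 2)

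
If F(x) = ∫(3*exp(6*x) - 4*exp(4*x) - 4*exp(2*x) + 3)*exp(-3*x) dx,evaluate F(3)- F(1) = -exp(3) - (E - exp(-1))^3 - exp(-1) + exp(-3) + E + (-exp(-3) + exp(3))^3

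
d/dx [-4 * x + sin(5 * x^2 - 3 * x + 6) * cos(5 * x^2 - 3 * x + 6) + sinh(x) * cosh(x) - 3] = -10*x*sin(5*x^2 - 3*x + 6)^2 + 10*x*cos(5*x^2 - 3*x + 6)^2 + 3*sin(5*x^2 - 3*x + 6)^2 - 3*cos(5*x^2 - 3*x + 6)^2 + cosh(2*x) - 4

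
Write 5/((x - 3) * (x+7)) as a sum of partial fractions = -1/(2*(x + 7)) + 1/(2*(x - 3))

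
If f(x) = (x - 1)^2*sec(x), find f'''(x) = (-x^2*sin(x)/cos(x) + 6*x^2*sin(x)/cos(x)^3 + 2*x*sin(x)/cos(x) - 12*x*sin(x)/cos(x)^3 - 6*x + 12*x/cos(x)^2 + 5*sin(x)/cos(x) + 6*sin(x)/cos(x)^3 + 6 - 12/cos(x)^2)/cos(x)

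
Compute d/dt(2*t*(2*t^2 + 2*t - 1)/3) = 4*t^2 + 8*t/3 - 2/3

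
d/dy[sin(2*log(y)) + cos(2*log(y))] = 2*sqrt(2)*cos(2*log(y) + pi/4)/y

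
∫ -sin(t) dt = cos(t) + C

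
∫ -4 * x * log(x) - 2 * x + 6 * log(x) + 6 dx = 2*x*(3 - x)*log(x) + C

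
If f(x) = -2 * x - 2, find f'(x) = -2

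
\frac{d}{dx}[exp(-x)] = -exp(-x)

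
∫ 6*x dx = 3*x^2 + C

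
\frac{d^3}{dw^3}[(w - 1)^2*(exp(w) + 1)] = w^2*exp(w) + 4*w*exp(w) + exp(w)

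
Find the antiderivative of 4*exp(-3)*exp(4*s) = exp(4*s - 3) + C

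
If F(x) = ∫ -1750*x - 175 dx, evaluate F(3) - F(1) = -7350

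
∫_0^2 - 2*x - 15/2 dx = -19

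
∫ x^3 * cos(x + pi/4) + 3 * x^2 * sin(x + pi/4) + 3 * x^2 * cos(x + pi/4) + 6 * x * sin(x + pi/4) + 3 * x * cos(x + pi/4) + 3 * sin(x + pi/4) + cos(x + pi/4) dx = (x + 1)^3*sin(x + pi/4) + C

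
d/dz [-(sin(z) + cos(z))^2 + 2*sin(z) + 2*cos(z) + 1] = -2*cos(2*z) + 2*sqrt(2)*cos(z + pi/4)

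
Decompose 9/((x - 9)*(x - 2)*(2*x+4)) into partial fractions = 9/(88*(x + 2)) - 9/(56*(x - 2)) + 9/(154*(x - 9))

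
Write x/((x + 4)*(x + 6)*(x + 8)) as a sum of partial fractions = -1/(x + 8) + 3/(2*(x + 6)) - 1/(2*(x + 4))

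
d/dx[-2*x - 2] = -2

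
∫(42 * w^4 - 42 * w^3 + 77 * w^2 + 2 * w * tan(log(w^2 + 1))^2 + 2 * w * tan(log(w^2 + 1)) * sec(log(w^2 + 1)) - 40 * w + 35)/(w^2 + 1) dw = 14*w^3 - 21*w^2 + 35*w + tan(log(w^2 + 1)) + sec(log(w^2 + 1)) + C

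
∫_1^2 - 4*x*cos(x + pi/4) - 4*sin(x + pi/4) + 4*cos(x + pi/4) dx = -4*sin(pi/4 + 2)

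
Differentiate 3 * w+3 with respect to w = 3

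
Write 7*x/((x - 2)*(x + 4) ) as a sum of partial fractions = 14/(3*(x + 4)) + 7/(3*(x - 2))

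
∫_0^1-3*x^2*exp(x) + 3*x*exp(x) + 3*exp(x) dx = 6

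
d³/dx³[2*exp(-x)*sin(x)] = (4*sin(x) + 4*cos(x))*exp(-x)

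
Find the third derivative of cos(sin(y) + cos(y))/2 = (-sqrt(2)*sin(y)*sin(sqrt(2)*sin(y + pi/4))*cos(y) + sqrt(2)*sin(sqrt(2)*sin(y + pi/4)) + 3*sin(y + pi/4)*cos(sqrt(2)*sin(y + pi/4)))*cos(y + pi/4)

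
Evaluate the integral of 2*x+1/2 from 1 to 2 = 7/2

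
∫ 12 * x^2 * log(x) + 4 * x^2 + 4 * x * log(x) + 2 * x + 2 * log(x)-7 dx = x*(2*(2*x^2 + x + 1)*log(x) - 9) + C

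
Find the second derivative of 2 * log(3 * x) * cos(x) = -2*(x^2*log(x)*cos(x) + x^2*log(3)*cos(x) + 2*x*sin(x) + cos(x))/x^2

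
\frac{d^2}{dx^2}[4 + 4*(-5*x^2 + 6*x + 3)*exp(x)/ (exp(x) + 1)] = (20*x^2*exp(2*x) - 20*x^2*exp(x) - 104*x*exp(2*x) - 56*x*exp(x) - 40*exp(3*x) - 44*exp(2*x) + 20*exp(x))/(exp(3*x) + 3*exp(2*x) + 3*exp(x) + 1)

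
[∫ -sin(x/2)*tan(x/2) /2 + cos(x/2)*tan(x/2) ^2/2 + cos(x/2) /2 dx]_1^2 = -sin(1/2) + sin(1)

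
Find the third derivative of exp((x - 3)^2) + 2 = 8*x^3*exp(x^2 - 6*x + 9) - 72*x^2*exp(x^2 - 6*x + 9) + 228*x*exp(x^2 - 6*x + 9) - 252*exp(x^2 - 6*x + 9)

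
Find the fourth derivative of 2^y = 2^y*log(2)^4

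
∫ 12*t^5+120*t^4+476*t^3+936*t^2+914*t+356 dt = 2*t^6 + 24*t^5 + 119*t^4 + 312*t^3 + 457*t^2 + 356*t + C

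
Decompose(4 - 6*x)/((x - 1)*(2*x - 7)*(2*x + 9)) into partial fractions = 31/(88*(2*x + 9)) - 17/(40*(2*x - 7)) + 2/(55*(x - 1))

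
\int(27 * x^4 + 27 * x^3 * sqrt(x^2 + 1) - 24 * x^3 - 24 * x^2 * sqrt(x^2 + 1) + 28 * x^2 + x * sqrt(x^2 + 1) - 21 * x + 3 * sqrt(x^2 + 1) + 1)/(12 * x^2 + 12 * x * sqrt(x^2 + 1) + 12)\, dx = 3*x^3/4 - x^2 + x/12 + log(x + sqrt(x^2 + 1))/4 + C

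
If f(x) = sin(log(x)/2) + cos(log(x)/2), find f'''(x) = (-sin(log(x)/2) + 13*cos(log(x)/2))/(8*x^3)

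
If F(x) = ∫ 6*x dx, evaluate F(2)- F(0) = 12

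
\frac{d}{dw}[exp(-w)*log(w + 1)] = (-w*log(w + 1) - log(w + 1) + 1)/(w*exp(w) + exp(w))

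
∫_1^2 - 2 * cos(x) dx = -2*sin(2) + 2*sin(1)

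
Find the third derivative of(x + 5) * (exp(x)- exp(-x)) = (x*exp(2*x) + x + 8*exp(2*x) + 2)*exp(-x)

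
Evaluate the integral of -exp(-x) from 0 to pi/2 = -1 + exp(-pi/2)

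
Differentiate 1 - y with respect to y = -1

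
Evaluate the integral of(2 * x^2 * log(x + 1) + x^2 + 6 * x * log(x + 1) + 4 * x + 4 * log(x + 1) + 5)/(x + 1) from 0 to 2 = 17*log(3)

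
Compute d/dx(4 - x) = -1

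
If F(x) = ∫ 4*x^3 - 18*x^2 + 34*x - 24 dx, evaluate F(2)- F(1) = 0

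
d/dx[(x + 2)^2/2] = x + 2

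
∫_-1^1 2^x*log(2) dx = 3/2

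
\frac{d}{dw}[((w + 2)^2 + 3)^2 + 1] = 4*w^3 + 24*w^2 + 60*w + 56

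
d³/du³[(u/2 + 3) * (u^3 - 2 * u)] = 12*u + 18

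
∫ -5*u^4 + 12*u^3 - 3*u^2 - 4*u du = -u^5 + 3*u^4 - u^3 - 2*u^2 + C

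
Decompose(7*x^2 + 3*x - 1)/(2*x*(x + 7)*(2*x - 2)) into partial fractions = 321/(224*(x + 7)) + 9/(32*(x - 1)) + 1/(28*x)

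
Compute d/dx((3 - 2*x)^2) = 8*x - 12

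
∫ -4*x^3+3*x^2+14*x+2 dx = -x^4 + x^3 + 7*x^2 + 2*x + C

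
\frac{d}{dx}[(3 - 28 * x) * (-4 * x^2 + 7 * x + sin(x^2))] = -56*x^2*cos(x^2) + 336*x^2 + 6*x*cos(x^2) - 416*x - 28*sin(x^2) + 21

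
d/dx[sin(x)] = cos(x)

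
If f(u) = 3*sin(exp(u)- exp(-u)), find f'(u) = 3*(exp(2*u) + 1)*exp(-u)*cos(exp(u) - exp(-u))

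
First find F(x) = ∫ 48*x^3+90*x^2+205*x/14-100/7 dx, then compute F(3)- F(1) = 1770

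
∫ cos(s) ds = sin(s) + C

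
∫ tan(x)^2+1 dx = tan(x) + C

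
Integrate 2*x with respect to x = x^2 + C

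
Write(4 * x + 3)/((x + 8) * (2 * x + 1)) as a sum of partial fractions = 2/(15*(2*x + 1)) + 29/(15*(x + 8))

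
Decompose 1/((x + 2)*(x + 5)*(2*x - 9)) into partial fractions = 4/(247*(2*x - 9)) + 1/(57*(x + 5)) - 1/(39*(x + 2))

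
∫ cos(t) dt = sin(t) + C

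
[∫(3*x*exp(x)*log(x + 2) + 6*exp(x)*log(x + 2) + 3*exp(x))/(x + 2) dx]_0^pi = -3*log(2) + 3*exp(pi)*log(2 + pi)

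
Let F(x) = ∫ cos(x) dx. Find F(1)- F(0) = sin(1)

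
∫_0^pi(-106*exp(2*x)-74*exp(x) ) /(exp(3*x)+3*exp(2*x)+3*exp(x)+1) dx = -4*(2*exp(pi)/(1 + exp(pi)) + 4)^2 - 10*exp(pi)/(1 + exp(pi)) + 105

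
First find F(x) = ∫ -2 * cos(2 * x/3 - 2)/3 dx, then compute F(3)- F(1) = -sin(4/3)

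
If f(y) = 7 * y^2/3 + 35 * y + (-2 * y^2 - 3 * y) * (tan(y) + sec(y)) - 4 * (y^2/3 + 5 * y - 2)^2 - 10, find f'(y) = -16*y^3/9 - 2*y^2*tan(y)^2 - 2*y^2*tan(y)*sec(y) - 42*y^2 - 3*y*tan(y)^2 - 3*y*tan(y)*sec(y) - 4*y*tan(y) - 4*y*sec(y) - 563*y/3 - 3*tan(y) - 3*sec(y) + 115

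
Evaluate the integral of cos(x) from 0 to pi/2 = 1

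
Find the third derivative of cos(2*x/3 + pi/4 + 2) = 8*sin(2*x/3 + pi/4 + 2)/27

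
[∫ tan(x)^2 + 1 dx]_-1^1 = 2*tan(1)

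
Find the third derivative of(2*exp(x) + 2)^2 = 32*exp(2*x) + 8*exp(x)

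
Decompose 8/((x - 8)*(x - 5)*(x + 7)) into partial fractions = 2/(45*(x + 7)) - 2/(9*(x - 5)) + 8/(45*(x - 8))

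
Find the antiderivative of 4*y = 2*y^2 + C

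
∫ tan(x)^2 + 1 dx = tan(x) + C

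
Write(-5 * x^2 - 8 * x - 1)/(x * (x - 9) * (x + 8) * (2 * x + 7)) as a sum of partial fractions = -274/(1575*(2*x + 7)) + 257/(1224*(x + 8)) - 478/(3825*(x - 9)) + 1/(504*x)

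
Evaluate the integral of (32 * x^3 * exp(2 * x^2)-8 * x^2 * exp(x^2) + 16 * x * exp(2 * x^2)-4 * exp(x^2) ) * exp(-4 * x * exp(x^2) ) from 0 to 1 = -4*exp(1 - 4*E)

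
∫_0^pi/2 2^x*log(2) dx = -1 + 2^(pi/2)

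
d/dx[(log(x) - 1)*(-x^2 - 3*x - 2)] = (-2*x^2*log(x) + x^2 - 3*x*log(x) - 2)/x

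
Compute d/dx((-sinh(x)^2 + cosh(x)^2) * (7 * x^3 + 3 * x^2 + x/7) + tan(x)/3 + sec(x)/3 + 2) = 21*x^2 + 6*x + tan(x)^2/3 + tan(x)*sec(x)/3 + 10/21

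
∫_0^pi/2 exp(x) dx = -1 + exp(pi/2)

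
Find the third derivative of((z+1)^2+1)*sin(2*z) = -8*z^2*cos(2*z) - 24*z*sin(2*z) - 16*z*cos(2*z) - 24*sin(2*z) - 4*cos(2*z)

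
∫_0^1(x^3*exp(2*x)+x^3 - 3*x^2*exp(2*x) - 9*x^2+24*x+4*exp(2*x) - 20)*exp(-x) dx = -E + exp(-1)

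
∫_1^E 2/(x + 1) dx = -log(4) + log(1 + 2*E + exp(2))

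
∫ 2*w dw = w^2 + C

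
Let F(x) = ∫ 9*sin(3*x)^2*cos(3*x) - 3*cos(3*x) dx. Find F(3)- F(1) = -sin(27)/4 + sin(3)/4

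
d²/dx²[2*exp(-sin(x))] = (2*sin(x) + 2*cos(x)^2)*exp(-sin(x))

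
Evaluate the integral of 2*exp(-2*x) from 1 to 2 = -(E - exp(-1))*exp(-1) + (-exp(-2) + exp(2))*exp(-2)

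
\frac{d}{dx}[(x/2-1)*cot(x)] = -x/(2*sin(x)^2) + 1/(2*tan(x)) + sin(x)^(-2)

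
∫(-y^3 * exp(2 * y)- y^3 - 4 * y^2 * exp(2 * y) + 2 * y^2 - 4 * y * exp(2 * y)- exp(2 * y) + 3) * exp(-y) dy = -2*(y^3 + y^2 + 2*y - 1)*sinh(y) + C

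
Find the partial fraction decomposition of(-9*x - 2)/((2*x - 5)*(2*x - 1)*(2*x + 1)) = 5/(24*(2*x + 1)) + 13/(16*(2*x - 1)) - 49/(48*(2*x - 5))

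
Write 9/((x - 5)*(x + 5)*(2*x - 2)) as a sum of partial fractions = 3/(40*(x + 5)) - 3/(16*(x - 1)) + 9/(80*(x - 5))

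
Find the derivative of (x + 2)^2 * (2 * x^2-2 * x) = 8*x^3 + 18*x^2 - 8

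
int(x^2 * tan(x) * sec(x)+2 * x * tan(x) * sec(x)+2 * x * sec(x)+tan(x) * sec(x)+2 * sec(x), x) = (x + 1)^2*sec(x) + C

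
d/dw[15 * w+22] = 15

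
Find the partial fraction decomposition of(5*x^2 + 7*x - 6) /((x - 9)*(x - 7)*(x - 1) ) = 1/(8*(x - 1)) - 24/(x - 7) + 231/(8*(x - 9))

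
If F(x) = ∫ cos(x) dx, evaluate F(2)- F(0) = sin(2)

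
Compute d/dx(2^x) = 2^x*log(2)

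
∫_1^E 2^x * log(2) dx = -2 + 2^E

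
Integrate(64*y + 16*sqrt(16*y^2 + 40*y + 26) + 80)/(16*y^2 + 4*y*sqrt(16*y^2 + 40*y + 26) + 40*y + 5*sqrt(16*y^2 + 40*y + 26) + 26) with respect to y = 4*log(4*y + sqrt((4*y + 5)^2 + 1) + 5) + C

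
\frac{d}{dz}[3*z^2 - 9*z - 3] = 6*z - 9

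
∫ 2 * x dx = x^2 + C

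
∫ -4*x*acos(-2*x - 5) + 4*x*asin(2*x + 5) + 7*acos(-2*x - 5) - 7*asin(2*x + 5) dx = (acos(-2*x - 5) - asin(2*x + 5))*(-2*x^2 + 7*x + 2) + C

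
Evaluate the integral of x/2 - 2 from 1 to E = -9/4 + (-2 + E/2)^2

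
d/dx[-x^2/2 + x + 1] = 1 - x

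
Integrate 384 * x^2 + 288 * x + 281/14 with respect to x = 128*x^3 + 144*x^2 + 281*x/14 + C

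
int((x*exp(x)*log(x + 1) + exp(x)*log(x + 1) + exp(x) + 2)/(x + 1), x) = (exp(x) + 2)*log(x + 1) + C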